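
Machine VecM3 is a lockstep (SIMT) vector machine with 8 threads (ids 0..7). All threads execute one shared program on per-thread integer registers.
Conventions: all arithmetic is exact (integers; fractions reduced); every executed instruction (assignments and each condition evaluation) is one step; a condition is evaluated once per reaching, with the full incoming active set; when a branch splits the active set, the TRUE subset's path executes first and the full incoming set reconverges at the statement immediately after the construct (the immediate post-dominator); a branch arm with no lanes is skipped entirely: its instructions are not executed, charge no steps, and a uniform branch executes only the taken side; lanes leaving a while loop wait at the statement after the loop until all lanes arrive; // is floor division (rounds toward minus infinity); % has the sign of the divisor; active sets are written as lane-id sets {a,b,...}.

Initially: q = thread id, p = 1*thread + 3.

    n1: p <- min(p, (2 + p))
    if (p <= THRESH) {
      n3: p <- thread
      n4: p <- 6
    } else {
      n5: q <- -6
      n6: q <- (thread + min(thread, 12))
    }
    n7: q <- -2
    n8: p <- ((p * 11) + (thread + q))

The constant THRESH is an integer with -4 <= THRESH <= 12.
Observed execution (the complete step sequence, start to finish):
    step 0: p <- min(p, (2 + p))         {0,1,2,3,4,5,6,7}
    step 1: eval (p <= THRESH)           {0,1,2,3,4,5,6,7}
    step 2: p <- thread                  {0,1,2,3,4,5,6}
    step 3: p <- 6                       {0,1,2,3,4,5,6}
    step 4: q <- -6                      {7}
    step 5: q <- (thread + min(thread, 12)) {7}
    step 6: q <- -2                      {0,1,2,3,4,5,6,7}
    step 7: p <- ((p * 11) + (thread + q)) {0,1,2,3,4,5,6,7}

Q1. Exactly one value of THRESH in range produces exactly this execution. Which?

Answer: THRESH = 9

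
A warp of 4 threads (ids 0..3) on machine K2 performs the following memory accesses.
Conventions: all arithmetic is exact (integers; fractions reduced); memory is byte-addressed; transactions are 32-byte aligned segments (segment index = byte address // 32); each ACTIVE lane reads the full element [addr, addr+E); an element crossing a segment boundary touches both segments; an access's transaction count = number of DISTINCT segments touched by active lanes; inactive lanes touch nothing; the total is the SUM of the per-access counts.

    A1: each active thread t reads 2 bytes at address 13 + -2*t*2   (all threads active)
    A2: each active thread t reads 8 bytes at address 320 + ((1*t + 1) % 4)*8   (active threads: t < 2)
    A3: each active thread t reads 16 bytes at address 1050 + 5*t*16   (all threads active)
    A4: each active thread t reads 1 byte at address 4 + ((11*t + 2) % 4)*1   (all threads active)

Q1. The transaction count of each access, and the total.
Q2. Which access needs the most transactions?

A1: 1 transaction
A2: 1 transaction
A3: 6 transactions
A4: 1 transaction

Answer: 1,1,6,1; total 9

Answer: A3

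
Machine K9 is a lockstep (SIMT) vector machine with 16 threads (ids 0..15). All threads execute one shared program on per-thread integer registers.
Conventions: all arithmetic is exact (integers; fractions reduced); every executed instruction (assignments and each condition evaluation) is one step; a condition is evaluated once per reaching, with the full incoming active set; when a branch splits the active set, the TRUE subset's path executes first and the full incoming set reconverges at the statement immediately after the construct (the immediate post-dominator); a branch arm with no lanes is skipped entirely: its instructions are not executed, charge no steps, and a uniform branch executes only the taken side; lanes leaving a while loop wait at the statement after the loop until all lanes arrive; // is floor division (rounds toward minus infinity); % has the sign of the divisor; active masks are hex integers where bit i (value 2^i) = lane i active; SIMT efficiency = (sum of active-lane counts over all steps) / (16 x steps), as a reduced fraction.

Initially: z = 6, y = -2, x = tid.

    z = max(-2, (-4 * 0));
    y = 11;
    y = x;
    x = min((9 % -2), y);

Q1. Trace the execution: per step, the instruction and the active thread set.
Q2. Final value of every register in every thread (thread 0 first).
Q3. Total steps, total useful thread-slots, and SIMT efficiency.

step 0: z <- max(-2, (-4 * 0))       0xffff
step 1: y <- 11                      0xffff
step 2: y <- x                       0xffff
step 3: x <- min((9 % -2), y)        0xffff

Answer: 4 steps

z: 0,0,0,0,0,0,0,0,0,0,0,0,0,0,0,0
y: 0,1,2,3,4,5,6,7,8,9,10,11,12,13,14,15
x: -1,-1,-1,-1,-1,-1,-1,-1,-1,-1,-1,-1,-1,-1,-1,-1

steps = 4; useful = 64; efficiency = 64/64 = 1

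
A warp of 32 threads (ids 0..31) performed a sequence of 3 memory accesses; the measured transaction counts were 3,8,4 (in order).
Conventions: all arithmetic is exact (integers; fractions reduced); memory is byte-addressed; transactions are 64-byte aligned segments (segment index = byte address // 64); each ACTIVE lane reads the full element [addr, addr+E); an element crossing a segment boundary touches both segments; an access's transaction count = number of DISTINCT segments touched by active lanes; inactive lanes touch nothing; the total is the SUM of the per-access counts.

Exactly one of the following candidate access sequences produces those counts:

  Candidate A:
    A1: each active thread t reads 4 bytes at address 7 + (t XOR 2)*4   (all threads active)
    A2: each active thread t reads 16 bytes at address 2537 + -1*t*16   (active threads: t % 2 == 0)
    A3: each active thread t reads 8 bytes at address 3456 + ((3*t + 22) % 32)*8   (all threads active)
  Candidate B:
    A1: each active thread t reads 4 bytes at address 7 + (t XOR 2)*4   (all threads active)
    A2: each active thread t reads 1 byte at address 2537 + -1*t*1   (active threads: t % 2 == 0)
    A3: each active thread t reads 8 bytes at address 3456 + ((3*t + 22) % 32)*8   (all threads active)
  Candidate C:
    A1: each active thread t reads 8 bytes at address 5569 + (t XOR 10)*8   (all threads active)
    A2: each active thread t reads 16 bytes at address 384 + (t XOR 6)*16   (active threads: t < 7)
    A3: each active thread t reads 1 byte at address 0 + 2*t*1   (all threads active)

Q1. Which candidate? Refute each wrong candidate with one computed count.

B: A2 gives 1 transaction, not 8
C: A1 gives 5 transactions, not 3
A: all counts match (3,8,4)

Answer: A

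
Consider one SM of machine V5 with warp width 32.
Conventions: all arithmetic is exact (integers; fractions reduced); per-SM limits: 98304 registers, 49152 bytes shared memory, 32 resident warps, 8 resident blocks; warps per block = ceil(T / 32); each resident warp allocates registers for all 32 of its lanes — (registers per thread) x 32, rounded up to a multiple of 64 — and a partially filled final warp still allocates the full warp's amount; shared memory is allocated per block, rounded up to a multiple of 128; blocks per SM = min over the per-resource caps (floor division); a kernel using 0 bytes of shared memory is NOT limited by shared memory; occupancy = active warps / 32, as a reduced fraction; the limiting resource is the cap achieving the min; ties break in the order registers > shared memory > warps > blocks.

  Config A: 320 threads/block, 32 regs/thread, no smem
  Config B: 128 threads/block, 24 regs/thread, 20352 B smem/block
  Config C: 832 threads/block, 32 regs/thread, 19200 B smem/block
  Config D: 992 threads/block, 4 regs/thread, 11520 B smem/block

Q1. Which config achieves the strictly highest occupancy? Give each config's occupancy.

occupancies: A 15/16, B 1/4, C 13/16, D 31/32

Answer: D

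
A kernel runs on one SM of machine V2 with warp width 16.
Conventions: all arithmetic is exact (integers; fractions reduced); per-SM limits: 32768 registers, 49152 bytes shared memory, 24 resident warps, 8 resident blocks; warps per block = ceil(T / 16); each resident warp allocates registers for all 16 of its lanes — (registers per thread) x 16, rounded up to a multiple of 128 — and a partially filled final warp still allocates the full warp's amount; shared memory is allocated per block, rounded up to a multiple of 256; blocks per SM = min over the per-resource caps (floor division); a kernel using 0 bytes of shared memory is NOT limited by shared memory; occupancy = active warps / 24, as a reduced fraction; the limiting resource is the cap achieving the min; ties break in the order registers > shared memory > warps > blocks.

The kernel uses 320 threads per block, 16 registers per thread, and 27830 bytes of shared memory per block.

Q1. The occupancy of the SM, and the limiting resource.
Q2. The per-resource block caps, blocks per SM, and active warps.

Answer: occupancy 5/6, limited by shared memory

registers: 6 blocks
shared memory: 1 block
warps: 1 block
blocks: 8 blocks

Answer: 1 block, 20 active warps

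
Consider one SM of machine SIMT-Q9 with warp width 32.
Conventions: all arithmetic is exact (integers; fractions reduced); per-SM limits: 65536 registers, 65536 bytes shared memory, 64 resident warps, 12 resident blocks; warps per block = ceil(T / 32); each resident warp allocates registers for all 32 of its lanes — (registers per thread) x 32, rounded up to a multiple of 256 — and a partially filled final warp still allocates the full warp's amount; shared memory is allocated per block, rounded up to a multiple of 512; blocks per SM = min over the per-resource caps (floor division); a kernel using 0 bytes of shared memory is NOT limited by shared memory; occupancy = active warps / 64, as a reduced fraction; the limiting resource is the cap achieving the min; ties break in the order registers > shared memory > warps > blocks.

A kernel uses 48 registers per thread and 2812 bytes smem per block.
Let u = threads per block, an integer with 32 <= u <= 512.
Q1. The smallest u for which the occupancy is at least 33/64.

Answer: u = 65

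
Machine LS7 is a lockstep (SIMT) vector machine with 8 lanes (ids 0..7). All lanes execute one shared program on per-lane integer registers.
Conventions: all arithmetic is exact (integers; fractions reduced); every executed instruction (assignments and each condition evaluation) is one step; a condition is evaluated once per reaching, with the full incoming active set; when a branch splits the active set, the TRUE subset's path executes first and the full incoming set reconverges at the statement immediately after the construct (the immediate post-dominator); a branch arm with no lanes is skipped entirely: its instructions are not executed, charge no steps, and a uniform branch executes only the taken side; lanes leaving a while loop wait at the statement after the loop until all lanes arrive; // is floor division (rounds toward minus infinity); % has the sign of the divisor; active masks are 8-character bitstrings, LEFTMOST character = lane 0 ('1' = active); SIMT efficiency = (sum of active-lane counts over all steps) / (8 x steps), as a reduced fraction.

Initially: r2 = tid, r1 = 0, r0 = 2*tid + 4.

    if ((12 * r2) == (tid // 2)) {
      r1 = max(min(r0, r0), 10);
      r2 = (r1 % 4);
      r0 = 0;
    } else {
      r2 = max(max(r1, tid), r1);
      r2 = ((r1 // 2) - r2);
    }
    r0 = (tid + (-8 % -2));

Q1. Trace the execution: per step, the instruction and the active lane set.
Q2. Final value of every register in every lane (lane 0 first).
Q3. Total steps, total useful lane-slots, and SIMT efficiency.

step 0: eval ((12 * r2) == (tid // 2)) 11111111
step 1: r1 <- max(min(r0, r0), 10)   10000000
step 2: r2 <- (r1 % 4)               10000000
step 3: r0 <- 0                      10000000
step 4: r2 <- max(max(r1, tid), r1)  01111111
step 5: r2 <- ((r1 // 2) - r2)       01111111
step 6: r0 <- (tid + (-8 % -2))      11111111

Answer: 7 steps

r2: 2,-1,-2,-3,-4,-5,-6,-7
r1: 10,0,0,0,0,0,0,0
r0: 0,1,2,3,4,5,6,7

steps = 7; useful = 33; efficiency = 33/56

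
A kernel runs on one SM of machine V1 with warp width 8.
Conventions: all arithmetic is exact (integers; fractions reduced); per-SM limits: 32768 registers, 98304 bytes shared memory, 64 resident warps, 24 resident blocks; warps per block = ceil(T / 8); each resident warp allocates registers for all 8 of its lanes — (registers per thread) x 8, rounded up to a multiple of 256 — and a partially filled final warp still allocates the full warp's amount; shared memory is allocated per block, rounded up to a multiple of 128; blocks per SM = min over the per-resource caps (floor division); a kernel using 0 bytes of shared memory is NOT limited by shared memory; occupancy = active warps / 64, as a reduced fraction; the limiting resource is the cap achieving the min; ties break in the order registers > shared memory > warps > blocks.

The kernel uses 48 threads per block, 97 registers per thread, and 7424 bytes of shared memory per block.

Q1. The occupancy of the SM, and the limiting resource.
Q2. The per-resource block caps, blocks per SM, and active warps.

Answer: occupancy 15/32, limited by registers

registers: 5 blocks
shared memory: 13 blocks
warps: 10 blocks
blocks: 24 blocks

Answer: 5 blocks, 30 active warps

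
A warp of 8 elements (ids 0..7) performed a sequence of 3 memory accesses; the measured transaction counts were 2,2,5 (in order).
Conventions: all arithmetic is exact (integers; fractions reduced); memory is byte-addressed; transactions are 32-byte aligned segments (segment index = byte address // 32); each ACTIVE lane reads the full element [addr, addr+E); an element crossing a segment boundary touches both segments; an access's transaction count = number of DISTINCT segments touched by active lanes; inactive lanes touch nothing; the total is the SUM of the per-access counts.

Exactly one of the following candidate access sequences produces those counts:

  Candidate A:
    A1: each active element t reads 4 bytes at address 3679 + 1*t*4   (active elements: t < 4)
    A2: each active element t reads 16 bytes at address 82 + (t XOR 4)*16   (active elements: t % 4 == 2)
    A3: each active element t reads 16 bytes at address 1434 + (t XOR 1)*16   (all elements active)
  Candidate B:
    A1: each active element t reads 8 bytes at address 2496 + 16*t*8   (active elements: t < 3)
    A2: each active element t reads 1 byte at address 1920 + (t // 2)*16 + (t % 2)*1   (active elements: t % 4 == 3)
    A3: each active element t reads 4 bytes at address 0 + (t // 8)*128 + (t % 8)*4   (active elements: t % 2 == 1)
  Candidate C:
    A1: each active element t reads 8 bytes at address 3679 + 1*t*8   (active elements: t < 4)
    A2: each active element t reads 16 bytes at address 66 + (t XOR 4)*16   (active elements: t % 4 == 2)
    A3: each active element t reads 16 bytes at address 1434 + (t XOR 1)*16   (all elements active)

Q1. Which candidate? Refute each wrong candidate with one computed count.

A: A2 gives 4 transactions, not 2
B: A1 gives 3 transactions, not 2
C: all counts match (2,2,5)

Answer: C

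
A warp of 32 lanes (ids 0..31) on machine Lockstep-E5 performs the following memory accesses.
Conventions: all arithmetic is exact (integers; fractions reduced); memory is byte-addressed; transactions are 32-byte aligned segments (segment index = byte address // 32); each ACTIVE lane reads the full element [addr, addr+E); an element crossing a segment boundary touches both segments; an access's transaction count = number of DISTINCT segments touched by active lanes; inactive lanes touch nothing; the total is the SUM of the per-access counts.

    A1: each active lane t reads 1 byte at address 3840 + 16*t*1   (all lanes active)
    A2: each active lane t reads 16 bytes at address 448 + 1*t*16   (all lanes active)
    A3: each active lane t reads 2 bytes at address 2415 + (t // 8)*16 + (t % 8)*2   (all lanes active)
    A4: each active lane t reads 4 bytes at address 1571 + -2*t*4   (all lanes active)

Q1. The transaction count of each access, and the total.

A1: 16 transactions
A2: 16 transactions
A3: 3 transactions
A4: 9 transactions

Answer: 16,16,3,9; total 44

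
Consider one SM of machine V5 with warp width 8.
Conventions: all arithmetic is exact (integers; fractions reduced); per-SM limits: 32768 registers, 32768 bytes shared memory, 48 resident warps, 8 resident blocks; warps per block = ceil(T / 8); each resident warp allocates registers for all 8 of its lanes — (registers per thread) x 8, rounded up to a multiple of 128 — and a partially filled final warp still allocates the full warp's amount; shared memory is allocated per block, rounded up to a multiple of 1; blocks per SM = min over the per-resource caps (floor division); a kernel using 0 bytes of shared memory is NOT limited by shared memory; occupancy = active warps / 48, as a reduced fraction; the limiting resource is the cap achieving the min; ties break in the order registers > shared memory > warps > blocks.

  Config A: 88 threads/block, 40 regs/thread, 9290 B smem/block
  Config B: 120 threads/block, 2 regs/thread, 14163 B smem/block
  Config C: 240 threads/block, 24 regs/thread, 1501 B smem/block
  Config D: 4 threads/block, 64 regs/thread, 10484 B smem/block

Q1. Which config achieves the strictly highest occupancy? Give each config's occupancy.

occupancies: A 11/16, B 5/8, C 5/8, D 1/16

Answer: A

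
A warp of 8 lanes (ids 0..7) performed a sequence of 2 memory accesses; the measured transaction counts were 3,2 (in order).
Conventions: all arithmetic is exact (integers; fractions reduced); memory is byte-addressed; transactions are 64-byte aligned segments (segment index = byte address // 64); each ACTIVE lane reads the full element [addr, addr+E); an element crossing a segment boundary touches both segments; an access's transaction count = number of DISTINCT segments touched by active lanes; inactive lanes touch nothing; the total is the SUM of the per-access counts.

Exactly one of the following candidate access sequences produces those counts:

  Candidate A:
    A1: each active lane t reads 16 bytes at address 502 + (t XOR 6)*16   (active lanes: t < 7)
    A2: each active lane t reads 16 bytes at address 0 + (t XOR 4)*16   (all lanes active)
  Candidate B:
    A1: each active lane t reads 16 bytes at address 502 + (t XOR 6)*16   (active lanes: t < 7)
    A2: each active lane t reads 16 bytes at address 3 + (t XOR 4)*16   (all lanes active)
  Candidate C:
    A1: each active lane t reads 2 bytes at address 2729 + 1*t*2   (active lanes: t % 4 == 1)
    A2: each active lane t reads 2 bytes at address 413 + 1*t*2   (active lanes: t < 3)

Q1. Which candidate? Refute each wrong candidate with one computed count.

B: A2 gives 3 transactions, not 2
C: A1 gives 1 transaction, not 3
A: all counts match (3,2)

Answer: A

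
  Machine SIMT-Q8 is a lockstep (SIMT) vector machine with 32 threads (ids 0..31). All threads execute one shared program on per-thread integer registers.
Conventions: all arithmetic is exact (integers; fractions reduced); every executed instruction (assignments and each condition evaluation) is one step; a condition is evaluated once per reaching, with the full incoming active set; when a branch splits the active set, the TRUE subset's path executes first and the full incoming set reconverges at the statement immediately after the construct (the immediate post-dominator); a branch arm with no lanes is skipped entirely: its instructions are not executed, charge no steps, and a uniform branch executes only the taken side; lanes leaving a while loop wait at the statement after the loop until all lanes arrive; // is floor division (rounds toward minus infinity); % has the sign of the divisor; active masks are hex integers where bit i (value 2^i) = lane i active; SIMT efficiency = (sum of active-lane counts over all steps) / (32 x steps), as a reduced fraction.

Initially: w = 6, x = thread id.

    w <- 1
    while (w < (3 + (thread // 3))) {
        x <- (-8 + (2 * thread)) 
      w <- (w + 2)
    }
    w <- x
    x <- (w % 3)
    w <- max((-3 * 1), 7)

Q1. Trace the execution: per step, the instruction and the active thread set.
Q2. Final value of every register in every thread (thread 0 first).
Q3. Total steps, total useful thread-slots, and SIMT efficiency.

step 0: w <- 1                       0xffffffff
step 1: eval (w < (3 + (thread // 3))) 0xffffffff
step 2: x <- (-8 + (2 * thread))     0xffffffff
step 3: w <- (w + 2)                 0xffffffff
step 4: eval (w < (3 + (thread // 3))) 0xffffffff
step 5: x <- (-8 + (2 * thread))     0xfffffff8
step 6: w <- (w + 2)                 0xfffffff8
step 7: eval (w < (3 + (thread // 3))) 0xfffffff8
step 8: x <- (-8 + (2 * thread))     0xfffffe00
step 9: w <- (w + 2)                 0xfffffe00
step 10: eval (w < (3 + (thread // 3))) 0xfffffe00
step 11: x <- (-8 + (2 * thread))     0xffff8000
step 12: w <- (w + 2)                 0xffff8000
step 13: eval (w < (3 + (thread // 3))) 0xffff8000
step 14: x <- (-8 + (2 * thread))     0xffe00000
step 15: w <- (w + 2)                 0xffe00000
step 16: eval (w < (3 + (thread // 3))) 0xffe00000
step 17: x <- (-8 + (2 * thread))     0xf8000000
step 18: w <- (w + 2)                 0xf8000000
step 19: eval (w < (3 + (thread // 3))) 0xf8000000
step 20: w <- x                       0xffffffff
step 21: x <- (w % 3)                 0xffffffff
step 22: w <- max((-3 * 1), 7)        0xffffffff

Answer: 23 steps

w: 7,7,7,7,7,7,7,7,7,7,7,7,7,7,7,7,7,7,7,7,7,7,7,7,7,7,7,7,7,7,7,7
x: 1,0,2,1,0,2,1,0,2,1,0,2,1,0,2,1,0,2,1,0,2,1,0,2,1,0,2,1,0,2,1,0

steps = 23; useful = 511; efficiency = 511/736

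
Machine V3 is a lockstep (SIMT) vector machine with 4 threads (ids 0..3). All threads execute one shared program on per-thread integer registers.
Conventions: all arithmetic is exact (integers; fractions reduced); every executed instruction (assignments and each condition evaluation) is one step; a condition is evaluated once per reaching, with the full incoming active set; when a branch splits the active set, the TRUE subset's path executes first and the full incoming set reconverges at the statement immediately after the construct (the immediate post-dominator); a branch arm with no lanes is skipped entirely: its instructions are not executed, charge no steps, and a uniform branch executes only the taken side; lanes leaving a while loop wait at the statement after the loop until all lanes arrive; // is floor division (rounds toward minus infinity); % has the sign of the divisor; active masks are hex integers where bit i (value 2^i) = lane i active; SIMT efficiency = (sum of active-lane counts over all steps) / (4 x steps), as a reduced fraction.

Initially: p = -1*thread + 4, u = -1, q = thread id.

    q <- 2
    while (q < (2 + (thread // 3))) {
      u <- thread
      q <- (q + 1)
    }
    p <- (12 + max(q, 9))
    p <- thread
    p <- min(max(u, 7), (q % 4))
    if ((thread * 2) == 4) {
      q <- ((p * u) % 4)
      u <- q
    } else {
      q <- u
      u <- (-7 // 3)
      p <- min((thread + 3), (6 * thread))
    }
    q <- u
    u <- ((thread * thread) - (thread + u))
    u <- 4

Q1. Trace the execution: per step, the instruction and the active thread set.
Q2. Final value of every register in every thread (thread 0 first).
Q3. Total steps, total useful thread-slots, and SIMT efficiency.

step 0: q <- 2                       0xf
step 1: eval (q < (2 + (thread // 3))) 0xf
step 2: u <- thread                  0x8
step 3: q <- (q + 1)                 0x8
step 4: eval (q < (2 + (thread // 3))) 0x8
step 5: p <- (12 + max(q, 9))        0xf
step 6: p <- thread                  0xf
step 7: p <- min(max(u, 7), (q % 4)) 0xf
step 8: eval ((thread * 2) == 4)     0xf
step 9: q <- ((p * u) % 4)           0x4
step 10: u <- q                       0x4
step 11: q <- u                       0xb
step 12: u <- (-7 // 3)               0xb
step 13: p <- min((thread + 3), (6 * thread)) 0xb
step 14: q <- u                       0xf
step 15: u <- ((thread * thread) - (thread + u)) 0xf
step 16: u <- 4                       0xf

Answer: 17 steps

p: 0,4,2,6
u: 4,4,4,4
q: -3,-3,2,-3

steps = 17; useful = 50; efficiency = 50/68 = 25/34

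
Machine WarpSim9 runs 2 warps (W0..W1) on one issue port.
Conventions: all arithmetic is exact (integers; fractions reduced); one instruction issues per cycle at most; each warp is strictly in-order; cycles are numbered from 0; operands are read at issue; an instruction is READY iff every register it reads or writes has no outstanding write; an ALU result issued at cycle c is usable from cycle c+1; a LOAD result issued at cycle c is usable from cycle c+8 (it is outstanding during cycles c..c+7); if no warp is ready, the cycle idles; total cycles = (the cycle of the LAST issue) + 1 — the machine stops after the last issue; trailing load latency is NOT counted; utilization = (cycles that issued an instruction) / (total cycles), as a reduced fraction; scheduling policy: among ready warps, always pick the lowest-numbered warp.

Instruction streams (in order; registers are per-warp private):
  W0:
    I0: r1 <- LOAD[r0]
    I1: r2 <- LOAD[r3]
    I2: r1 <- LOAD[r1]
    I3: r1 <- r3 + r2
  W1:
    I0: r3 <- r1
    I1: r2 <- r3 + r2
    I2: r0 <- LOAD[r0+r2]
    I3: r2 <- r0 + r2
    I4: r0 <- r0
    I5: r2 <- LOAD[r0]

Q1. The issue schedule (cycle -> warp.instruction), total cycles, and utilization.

cycle 0: W0.I0
cycle 1: W0.I1
cycle 2: W1.I0
cycle 3: W1.I1
cycle 4: W1.I2
cycle 5: idle
cycle 6: idle
cycle 7: idle
cycle 8: W0.I2
cycle 9: idle
cycle 10: idle
cycle 11: idle
cycle 12: W1.I3
cycle 13: W1.I4
cycle 14: W1.I5
cycle 15: idle
cycle 16: W0.I3

Answer: 17 cycles, utilization 10/17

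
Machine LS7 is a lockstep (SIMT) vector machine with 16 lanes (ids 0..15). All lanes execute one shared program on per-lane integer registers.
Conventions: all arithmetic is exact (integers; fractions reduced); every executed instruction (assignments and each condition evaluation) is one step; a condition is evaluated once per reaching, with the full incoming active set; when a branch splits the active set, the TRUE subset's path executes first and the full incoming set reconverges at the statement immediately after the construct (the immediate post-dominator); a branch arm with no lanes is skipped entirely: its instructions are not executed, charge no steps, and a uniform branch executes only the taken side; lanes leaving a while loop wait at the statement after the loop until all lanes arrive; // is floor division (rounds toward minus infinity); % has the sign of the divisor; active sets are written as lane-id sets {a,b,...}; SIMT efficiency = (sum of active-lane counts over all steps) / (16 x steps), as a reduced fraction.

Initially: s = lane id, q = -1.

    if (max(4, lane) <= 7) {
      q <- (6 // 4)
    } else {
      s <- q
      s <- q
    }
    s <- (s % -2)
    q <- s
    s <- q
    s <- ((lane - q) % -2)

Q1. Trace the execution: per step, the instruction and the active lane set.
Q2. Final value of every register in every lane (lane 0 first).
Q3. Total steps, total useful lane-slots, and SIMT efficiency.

step 0: eval (max(4, lane) <= 7)     {0,1,2,3,4,5,6,7,8,9,10,11,12,13,14,15}
step 1: q <- (6 // 4)                {0,1,2,3,4,5,6,7}
step 2: s <- q                       {8,9,10,11,12,13,14,15}
step 3: s <- q                       {8,9,10,11,12,13,14,15}
step 4: s <- (s % -2)                {0,1,2,3,4,5,6,7,8,9,10,11,12,13,14,15}
step 5: q <- s                       {0,1,2,3,4,5,6,7,8,9,10,11,12,13,14,15}
step 6: s <- q                       {0,1,2,3,4,5,6,7,8,9,10,11,12,13,14,15}
step 7: s <- ((lane - q) % -2)       {0,1,2,3,4,5,6,7,8,9,10,11,12,13,14,15}

Answer: 8 steps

s: 0,0,0,0,0,0,0,0,-1,0,-1,0,-1,0,-1,0
q: 0,-1,0,-1,0,-1,0,-1,-1,-1,-1,-1,-1,-1,-1,-1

steps = 8; useful = 104; efficiency = 104/128 = 13/16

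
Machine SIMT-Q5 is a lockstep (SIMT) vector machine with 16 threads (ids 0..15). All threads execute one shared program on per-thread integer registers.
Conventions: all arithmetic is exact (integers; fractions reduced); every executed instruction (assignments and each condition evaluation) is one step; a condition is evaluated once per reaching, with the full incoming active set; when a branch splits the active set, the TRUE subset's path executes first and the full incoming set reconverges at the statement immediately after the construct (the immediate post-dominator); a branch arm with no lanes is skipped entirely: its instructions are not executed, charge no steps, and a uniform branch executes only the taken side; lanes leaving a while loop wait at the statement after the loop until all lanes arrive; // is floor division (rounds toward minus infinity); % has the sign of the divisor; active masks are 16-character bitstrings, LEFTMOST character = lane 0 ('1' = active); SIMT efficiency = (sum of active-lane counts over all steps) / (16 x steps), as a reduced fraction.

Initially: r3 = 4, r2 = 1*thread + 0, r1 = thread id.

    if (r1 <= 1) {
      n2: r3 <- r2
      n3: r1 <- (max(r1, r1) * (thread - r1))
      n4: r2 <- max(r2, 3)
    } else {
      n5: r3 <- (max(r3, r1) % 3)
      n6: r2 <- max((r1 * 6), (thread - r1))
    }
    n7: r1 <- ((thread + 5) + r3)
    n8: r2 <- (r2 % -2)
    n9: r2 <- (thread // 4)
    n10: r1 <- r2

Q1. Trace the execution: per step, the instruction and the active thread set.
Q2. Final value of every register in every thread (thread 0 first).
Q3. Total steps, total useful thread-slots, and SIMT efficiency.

step 0: eval (r1 <= 1)               1111111111111111
step 1: r3 <- r2                     1100000000000000
step 2: r1 <- (max(r1, r1) * (thread - r1)) 1100000000000000
step 3: r2 <- max(r2, 3)             1100000000000000
step 4: r3 <- (max(r3, r1) % 3)      0011111111111111
step 5: r2 <- max((r1 * 6), (thread - r1)) 0011111111111111
step 6: r1 <- ((thread + 5) + r3)    1111111111111111
step 7: r2 <- (r2 % -2)              1111111111111111
step 8: r2 <- (thread // 4)          1111111111111111
step 9: r1 <- r2                     1111111111111111

Answer: 10 steps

r3: 0,1,1,1,1,2,0,1,2,0,1,2,0,1,2,0
r2: 0,0,0,0,1,1,1,1,2,2,2,2,3,3,3,3
r1: 0,0,0,0,1,1,1,1,2,2,2,2,3,3,3,3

steps = 10; useful = 114; efficiency = 114/160 = 57/80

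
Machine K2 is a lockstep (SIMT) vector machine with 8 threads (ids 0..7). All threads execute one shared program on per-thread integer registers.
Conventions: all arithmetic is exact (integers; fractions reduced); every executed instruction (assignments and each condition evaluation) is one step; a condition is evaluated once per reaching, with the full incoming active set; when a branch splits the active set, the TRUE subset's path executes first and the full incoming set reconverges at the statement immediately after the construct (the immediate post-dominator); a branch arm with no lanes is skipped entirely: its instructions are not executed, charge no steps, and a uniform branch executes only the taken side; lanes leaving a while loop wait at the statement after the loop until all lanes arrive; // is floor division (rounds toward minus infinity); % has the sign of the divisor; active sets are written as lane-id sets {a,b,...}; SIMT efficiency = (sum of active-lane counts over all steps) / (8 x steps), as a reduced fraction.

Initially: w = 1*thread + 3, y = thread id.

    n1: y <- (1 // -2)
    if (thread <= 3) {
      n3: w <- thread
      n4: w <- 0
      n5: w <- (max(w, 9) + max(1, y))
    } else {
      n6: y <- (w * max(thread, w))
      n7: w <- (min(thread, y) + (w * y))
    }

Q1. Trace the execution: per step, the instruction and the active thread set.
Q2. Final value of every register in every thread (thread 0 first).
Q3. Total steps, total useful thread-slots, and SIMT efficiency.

step 0: y <- (1 // -2)               {0,1,2,3,4,5,6,7}
step 1: eval (thread <= 3)           {0,1,2,3,4,5,6,7}
step 2: w <- thread                  {0,1,2,3}
step 3: w <- 0                       {0,1,2,3}
step 4: w <- (max(w, 9) + max(1, y)) {0,1,2,3}
step 5: y <- (w * max(thread, w))    {4,5,6,7}
step 6: w <- (min(thread, y) + (w * y)) {4,5,6,7}

Answer: 7 steps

w: 10,10,10,10,347,517,735,1007
y: -1,-1,-1,-1,49,64,81,100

steps = 7; useful = 36; efficiency = 36/56 = 9/14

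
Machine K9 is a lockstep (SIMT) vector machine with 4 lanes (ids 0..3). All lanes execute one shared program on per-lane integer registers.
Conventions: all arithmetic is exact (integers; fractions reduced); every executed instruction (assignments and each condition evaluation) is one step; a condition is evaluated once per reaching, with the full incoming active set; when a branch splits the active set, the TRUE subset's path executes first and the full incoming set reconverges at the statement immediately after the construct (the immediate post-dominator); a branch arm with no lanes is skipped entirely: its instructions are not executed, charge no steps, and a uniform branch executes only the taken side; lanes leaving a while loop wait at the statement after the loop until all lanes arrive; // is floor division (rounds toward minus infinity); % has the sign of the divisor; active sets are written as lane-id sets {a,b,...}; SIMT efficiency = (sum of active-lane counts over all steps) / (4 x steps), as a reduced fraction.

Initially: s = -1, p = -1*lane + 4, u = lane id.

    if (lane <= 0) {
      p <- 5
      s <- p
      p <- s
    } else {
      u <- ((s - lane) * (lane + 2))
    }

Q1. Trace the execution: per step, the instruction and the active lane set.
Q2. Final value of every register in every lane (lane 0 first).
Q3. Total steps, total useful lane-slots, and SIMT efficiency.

step 0: eval (lane <= 0)             {0,1,2,3}
step 1: p <- 5                       {0}
step 2: s <- p                       {0}
step 3: p <- s                       {0}
step 4: u <- ((s - lane) * (lane + 2)) {1,2,3}

Answer: 5 steps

s: 5,-1,-1,-1
p: 5,3,2,1
u: 0,-6,-12,-20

steps = 5; useful = 10; efficiency = 10/20 = 1/2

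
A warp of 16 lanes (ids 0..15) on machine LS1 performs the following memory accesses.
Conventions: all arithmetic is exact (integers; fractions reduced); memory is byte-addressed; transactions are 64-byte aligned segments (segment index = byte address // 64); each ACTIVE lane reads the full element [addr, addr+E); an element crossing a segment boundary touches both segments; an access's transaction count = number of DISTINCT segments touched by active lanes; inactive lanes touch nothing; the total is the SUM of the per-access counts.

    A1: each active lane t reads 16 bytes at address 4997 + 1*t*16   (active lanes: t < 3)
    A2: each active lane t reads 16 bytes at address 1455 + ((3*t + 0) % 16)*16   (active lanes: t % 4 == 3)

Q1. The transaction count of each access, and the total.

A1: 1 transaction
A2: 5 transactions

Answer: 1,5; total 6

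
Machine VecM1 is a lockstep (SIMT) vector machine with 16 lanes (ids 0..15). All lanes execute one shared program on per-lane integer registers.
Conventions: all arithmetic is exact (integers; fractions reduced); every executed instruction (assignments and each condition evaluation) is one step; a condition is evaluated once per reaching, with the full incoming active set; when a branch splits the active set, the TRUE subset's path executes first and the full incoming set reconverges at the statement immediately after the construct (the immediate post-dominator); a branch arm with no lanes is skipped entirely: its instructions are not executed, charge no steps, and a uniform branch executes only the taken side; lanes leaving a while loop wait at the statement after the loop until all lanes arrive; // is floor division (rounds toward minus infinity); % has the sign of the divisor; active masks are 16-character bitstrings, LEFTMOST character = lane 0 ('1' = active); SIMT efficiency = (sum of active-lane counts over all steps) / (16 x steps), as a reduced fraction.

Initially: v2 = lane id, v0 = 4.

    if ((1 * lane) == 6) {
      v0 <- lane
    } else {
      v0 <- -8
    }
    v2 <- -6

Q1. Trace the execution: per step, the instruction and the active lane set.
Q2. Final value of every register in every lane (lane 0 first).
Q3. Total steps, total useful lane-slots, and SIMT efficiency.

step 0: eval ((1 * lane) == 6)       1111111111111111
step 1: v0 <- lane                   0000001000000000
step 2: v0 <- -8                     1111110111111111
step 3: v2 <- -6                     1111111111111111

Answer: 4 steps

v2: -6,-6,-6,-6,-6,-6,-6,-6,-6,-6,-6,-6,-6,-6,-6,-6
v0: -8,-8,-8,-8,-8,-8,6,-8,-8,-8,-8,-8,-8,-8,-8,-8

steps = 4; useful = 48; efficiency = 48/64 = 3/4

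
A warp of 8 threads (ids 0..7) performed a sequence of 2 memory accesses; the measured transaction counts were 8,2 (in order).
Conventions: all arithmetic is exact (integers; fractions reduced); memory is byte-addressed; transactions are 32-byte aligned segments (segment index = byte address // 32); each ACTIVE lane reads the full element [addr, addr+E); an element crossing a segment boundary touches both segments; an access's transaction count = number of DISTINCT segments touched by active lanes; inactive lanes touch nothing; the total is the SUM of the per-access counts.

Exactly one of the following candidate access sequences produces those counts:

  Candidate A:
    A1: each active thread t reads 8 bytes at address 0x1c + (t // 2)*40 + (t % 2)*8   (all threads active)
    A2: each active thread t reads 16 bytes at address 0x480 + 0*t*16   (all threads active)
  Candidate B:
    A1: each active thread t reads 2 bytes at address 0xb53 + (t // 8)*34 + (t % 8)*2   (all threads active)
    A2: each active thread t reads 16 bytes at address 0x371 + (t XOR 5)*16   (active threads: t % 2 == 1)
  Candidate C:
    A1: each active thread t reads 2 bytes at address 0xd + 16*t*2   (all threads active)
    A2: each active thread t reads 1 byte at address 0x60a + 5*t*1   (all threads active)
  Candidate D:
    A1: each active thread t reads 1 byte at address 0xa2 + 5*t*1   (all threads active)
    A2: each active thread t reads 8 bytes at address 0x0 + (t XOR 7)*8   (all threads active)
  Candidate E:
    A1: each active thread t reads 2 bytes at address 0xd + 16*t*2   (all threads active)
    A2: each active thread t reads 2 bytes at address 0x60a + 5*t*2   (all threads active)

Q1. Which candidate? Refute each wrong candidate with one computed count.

A: A1 gives 6 transactions, not 8
B: A1 gives 2 transactions, not 8
D: A1 gives 2 transactions, not 8
E: A2 gives 3 transactions, not 2
C: all counts match (8,2)

Answer: C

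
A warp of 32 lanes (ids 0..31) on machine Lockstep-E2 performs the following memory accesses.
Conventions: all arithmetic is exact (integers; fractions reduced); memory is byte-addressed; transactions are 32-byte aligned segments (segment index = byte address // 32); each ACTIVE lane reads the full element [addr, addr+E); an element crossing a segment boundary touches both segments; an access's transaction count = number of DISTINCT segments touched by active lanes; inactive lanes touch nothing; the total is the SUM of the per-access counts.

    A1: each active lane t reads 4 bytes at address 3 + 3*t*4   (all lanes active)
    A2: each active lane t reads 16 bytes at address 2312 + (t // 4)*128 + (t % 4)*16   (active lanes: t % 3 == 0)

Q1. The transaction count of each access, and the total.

A1: 12 transactions
A2: 16 transactions

Answer: 12,16; total 28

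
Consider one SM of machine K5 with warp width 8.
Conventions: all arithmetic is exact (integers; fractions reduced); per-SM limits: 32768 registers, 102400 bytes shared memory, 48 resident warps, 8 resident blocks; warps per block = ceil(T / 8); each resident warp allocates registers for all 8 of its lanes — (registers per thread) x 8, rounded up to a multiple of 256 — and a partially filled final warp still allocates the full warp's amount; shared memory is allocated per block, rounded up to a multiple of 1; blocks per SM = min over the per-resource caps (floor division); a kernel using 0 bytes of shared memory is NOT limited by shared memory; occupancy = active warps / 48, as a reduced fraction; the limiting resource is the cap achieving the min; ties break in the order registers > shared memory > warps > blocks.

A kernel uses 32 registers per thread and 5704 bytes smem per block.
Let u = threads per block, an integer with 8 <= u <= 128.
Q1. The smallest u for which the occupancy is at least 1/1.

Answer: u = 41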